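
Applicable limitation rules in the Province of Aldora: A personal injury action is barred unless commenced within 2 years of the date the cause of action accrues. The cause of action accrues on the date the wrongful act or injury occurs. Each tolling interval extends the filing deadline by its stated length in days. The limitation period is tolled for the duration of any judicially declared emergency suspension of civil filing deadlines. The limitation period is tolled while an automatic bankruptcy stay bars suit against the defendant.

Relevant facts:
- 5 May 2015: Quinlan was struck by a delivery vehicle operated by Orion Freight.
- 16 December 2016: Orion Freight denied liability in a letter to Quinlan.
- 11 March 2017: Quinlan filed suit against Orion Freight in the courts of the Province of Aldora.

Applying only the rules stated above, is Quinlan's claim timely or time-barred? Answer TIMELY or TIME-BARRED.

The limitation period began to run on 5 May 2015.
The untolled deadline — 2 years after 5 May 2015 — is 5 May 2017.
None of the other events listed affects the running of the period under the stated rules.
Quinlan filed on 11 March 2017, before the 5 May 2017 deadline, so the action is timely.

TIMELY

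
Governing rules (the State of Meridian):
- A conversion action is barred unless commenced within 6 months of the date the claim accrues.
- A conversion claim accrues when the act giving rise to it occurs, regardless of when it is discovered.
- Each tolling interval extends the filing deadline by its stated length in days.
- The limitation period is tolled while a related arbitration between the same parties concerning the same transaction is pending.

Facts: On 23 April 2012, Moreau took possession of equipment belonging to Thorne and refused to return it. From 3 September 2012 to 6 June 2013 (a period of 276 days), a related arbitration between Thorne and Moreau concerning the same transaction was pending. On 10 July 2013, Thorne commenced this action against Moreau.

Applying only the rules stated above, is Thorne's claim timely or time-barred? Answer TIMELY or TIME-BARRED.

TIMELY

The limitation period began to run on 23 April 2012.
Adding the 6 months base period to 23 April 2012 gives a deadline of 23 October 2012, before any tolling.
Because the pending related arbitration ran from 3 September 2012 to 6 June 2013, the deadline is extended by 276 days to 26 July 2013.
Filing on 10 July 2013 beat the 26 July 2013 deadline — the action is timely.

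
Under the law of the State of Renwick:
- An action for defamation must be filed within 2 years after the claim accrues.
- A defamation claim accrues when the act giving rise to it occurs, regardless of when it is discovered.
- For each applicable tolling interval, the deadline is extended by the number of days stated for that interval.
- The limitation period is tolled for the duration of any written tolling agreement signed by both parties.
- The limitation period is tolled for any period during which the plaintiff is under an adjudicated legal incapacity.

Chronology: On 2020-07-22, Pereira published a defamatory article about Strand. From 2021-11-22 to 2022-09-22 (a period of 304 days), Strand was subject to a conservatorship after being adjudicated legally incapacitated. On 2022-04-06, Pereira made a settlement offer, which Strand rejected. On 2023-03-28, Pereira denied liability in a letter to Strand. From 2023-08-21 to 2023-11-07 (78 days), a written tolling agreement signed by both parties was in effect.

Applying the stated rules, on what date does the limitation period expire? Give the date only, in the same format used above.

2023-05-22

The claim accrued on 2020-07-22, when the wrongful act occurred.
2 years from 2020-07-22 is 2022-07-22.
The period was tolled for 304 days by the plaintiff's legal incapacity (2021-11-22 to 2022-09-22), pushing the deadline to 2023-05-22.
By the time the written tolling agreement began on 2023-08-21, the limitation period had already expired on 2023-05-22; that interval cannot revive it.
Nothing else in the chronology tolls or restarts the period.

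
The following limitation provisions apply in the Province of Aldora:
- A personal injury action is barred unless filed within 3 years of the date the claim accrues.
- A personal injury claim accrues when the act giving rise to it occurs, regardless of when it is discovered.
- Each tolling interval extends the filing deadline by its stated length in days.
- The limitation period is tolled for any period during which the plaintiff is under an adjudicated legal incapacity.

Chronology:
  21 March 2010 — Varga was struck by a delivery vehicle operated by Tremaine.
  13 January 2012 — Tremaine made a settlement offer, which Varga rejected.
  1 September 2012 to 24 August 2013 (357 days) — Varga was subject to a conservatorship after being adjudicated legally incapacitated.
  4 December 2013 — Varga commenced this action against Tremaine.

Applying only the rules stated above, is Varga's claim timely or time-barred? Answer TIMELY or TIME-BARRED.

TIMELY

The claim accrued on 21 March 2010, the date of the act.
3 years from 21 March 2010 is 21 March 2013.
The plaintiff's legal incapacity from 1 September 2012 to 24 August 2013 tolled the period for 357 days, extending the deadline to 13 March 2014.
None of the other events listed affects the running of the period under the stated rules.
The 4 December 2013 filing precedes the 13 March 2014 deadline; the claim is timely.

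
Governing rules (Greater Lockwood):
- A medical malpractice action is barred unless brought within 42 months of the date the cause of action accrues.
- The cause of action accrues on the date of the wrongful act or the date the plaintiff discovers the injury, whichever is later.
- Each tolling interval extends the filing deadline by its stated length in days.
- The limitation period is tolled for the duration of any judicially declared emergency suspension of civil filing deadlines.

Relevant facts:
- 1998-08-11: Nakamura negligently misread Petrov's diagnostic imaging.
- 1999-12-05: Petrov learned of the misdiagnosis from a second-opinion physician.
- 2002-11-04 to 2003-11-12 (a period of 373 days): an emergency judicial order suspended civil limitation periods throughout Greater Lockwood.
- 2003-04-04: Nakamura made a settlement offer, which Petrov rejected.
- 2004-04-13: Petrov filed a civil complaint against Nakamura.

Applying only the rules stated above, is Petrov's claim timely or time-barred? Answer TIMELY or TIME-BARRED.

TIMELY

The claim accrued on 1999-12-05 — the later of the 1998-08-11 act and the 1999-12-05 discovery.
42 months from 1999-12-05 is 2003-06-05.
Because the emergency suspension of filing deadlines ran from 2002-11-04 to 2003-11-12, the deadline is extended by 373 days to 2004-06-12.
None of the other events listed affects the running of the period under the stated rules.
The 2004-04-13 filing precedes the 2004-06-12 deadline; the claim is timely.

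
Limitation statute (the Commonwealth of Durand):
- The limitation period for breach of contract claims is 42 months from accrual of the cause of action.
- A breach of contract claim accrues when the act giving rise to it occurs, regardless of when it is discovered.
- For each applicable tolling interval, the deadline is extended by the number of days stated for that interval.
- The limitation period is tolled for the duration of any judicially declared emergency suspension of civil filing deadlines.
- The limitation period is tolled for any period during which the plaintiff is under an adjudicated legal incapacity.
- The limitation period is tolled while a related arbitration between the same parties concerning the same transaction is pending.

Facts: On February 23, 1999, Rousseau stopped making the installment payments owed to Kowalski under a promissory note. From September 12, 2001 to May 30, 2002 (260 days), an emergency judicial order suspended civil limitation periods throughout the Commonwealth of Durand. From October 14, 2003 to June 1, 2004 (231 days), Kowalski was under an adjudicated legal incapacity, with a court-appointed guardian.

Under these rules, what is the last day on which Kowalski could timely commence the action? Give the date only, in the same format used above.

The cause of action accrued on February 23, 1999, the date of the act.
The untolled deadline — 42 months after February 23, 1999 — is August 23, 2002.
Because the emergency suspension of filing deadlines ran from September 12, 2001 to May 30, 2002, the deadline is extended by 260 days to May 10, 2003.
The plaintiff's legal incapacity starting October 14, 2003 came too late — the period had run on May 10, 2003 — and so does not extend the deadline.

May 10, 2003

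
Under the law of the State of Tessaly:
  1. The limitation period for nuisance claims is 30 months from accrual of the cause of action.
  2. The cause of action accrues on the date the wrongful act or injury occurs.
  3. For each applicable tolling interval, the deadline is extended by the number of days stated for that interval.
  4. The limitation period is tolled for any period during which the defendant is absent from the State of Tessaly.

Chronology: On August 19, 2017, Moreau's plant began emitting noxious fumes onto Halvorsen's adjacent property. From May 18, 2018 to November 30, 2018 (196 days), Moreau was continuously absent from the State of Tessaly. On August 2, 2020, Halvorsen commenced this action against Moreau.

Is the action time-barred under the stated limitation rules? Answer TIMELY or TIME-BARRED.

The claim accrued on August 19, 2017, when the wrongful act occurred.
Adding the 30 months base period to August 19, 2017 gives a deadline of February 19, 2020, before any tolling.
The period was tolled for 196 days by the defendant's absence from the jurisdiction (May 18, 2018 to November 30, 2018), pushing the deadline to September 2, 2020.
Filing on August 2, 2020 beat the September 2, 2020 deadline — the action is timely.

TIMELY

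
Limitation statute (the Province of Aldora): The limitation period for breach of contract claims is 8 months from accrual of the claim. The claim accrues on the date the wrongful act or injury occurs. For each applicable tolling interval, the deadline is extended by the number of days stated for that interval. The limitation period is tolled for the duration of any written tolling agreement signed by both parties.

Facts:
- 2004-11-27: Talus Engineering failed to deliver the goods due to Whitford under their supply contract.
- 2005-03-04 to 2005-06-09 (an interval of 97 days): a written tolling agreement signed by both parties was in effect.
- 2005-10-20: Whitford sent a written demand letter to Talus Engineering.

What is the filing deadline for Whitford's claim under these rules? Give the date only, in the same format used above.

The limitation period began to run on 2004-11-27.
8 months from 2004-11-27 is 2005-07-27.
The written tolling agreement from 2005-03-04 to 2005-06-09 tolled the period for 97 days, extending the deadline to 2005-11-01.
Nothing else in the chronology tolls or restarts the period.

2005-11-01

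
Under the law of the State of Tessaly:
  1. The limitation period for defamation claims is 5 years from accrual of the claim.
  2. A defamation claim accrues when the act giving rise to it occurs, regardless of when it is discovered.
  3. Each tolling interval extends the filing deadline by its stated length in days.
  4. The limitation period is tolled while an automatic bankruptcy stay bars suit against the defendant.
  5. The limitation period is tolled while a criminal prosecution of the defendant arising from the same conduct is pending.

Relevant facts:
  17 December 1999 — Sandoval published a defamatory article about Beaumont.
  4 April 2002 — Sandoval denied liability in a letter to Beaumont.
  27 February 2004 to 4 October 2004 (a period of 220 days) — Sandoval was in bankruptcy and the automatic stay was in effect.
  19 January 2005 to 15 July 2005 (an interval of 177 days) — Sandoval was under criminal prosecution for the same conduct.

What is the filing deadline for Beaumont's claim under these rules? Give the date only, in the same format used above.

18 January 2006

The limitation period began to run on 17 December 1999.
The untolled deadline — 5 years after 17 December 1999 — is 17 December 2004.
The period was tolled for 220 days by the automatic bankruptcy stay (27 February 2004 to 4 October 2004), pushing the deadline to 25 July 2005.
The pending criminal prosecution from 19 January 2005 to 15 July 2005 tolled the period for 177 days, extending the deadline to 18 January 2006.
Nothing else in the chronology tolls or restarts the period.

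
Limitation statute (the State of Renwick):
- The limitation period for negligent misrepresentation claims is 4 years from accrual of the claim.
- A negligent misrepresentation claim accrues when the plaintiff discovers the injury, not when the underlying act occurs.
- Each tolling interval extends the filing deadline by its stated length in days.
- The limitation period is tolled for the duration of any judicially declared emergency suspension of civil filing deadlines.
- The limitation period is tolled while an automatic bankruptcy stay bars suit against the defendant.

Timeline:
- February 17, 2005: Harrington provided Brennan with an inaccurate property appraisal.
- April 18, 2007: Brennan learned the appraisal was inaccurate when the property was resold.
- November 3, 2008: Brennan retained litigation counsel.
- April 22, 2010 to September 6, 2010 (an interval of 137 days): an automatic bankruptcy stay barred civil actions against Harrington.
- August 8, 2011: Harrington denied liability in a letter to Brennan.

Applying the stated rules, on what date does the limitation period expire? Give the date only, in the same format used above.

Under the discovery rule, the claim accrued on April 18, 2007, when Brennan discovered the injury — not on the February 17, 2005 date of the underlying act.
4 years from April 18, 2007 is April 18, 2011.
The automatic bankruptcy stay from April 22, 2010 to September 6, 2010 tolled the period for 137 days, extending the deadline to September 2, 2011.
Nothing else in the chronology tolls or restarts the period.

September 2, 2011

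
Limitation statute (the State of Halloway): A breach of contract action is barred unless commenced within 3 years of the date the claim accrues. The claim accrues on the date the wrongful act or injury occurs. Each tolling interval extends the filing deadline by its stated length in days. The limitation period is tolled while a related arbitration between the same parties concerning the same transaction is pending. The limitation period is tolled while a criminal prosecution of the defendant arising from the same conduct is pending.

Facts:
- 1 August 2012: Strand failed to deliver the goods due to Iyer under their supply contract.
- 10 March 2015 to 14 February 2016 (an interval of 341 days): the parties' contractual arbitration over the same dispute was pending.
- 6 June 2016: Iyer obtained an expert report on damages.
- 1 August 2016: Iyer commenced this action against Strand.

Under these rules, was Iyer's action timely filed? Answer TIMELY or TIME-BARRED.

TIME-BARRED

The limitation period began to run on 1 August 2012.
Adding the 3 years base period to 1 August 2012 gives a deadline of 1 August 2015, before any tolling.
The period was tolled for 341 days by the pending related arbitration (10 March 2015 to 14 February 2016), pushing the deadline to 7 July 2016.
None of the other events listed affects the running of the period under the stated rules.
Filing on 1 August 2016 missed the 7 July 2016 deadline — the action is time-barred.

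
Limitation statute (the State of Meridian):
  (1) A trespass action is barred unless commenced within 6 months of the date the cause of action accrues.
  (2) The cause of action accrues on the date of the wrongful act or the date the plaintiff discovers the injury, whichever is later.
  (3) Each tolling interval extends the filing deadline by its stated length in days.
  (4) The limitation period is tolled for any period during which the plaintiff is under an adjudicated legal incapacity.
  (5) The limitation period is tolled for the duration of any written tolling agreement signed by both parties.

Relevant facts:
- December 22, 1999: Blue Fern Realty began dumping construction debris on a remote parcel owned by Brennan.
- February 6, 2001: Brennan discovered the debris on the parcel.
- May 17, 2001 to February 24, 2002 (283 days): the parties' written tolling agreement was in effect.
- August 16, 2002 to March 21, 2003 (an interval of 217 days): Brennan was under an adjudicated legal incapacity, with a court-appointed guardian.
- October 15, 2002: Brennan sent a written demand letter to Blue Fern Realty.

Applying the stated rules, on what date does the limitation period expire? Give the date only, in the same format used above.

May 16, 2002

Taking the later of the act (December 22, 1999) and discovery (February 6, 2001), the claim accrued on February 6, 2001.
Adding the 6 months base period to February 6, 2001 gives a deadline of August 6, 2001, before any tolling.
Because the written tolling agreement ran from May 17, 2001 to February 24, 2002, the deadline is extended by 283 days to May 16, 2002.
By the time the plaintiff's legal incapacity began on August 16, 2002, the limitation period had already expired on May 16, 2002; that interval cannot revive it.
Nothing else in the chronology tolls or restarts the period.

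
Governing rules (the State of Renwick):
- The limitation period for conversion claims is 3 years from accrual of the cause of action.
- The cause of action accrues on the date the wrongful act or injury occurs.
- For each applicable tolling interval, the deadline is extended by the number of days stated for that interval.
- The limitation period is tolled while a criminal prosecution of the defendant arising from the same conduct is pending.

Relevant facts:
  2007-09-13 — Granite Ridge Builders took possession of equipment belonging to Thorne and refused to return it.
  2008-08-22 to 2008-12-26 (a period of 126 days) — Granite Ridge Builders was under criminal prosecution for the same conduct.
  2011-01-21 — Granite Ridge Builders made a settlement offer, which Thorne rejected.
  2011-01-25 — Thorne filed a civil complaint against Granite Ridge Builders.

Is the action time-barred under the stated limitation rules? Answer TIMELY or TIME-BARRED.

The cause of action accrued on 2007-09-13, the date of the act.
3 years from 2007-09-13 is 2010-09-13.
The period was tolled for 126 days by the pending criminal prosecution (2008-08-22 to 2008-12-26), pushing the deadline to 2011-01-17.
None of the other events listed affects the running of the period under the stated rules.
Thorne filed on 2011-01-25, after the 2011-01-17 deadline, so the action is time-barred.

TIME-BARRED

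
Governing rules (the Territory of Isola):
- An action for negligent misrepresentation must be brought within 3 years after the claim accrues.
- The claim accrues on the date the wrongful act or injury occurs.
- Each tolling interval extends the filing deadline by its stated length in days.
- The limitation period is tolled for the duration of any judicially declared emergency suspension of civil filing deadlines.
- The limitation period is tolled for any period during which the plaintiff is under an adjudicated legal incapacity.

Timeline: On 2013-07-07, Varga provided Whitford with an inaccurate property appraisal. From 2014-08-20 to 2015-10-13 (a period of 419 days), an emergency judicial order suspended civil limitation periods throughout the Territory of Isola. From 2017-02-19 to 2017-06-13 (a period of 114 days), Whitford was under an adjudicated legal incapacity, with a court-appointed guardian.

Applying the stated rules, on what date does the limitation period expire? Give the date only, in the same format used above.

2017-12-22

The limitation period began to run on 2013-07-07.
Adding the 3 years base period to 2013-07-07 gives a deadline of 2016-07-07, before any tolling.
Because the emergency suspension of filing deadlines ran from 2014-08-20 to 2015-10-13, the deadline is extended by 419 days to 2017-08-30.
The plaintiff's legal incapacity from 2017-02-19 to 2017-06-13 tolled the period for 114 days, extending the deadline to 2017-12-22.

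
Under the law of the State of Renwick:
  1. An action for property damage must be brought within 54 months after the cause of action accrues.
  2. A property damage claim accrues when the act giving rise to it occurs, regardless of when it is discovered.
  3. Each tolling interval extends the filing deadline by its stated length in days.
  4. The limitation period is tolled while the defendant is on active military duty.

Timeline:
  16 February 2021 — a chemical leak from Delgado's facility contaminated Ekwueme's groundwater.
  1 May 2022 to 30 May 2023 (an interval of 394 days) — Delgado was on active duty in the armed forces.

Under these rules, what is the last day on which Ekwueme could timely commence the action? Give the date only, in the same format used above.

The cause of action accrued on 16 February 2021, the date of the act.
Adding the 54 months base period to 16 February 2021 gives a deadline of 16 August 2025, before any tolling.
The period was tolled for 394 days by the defendant's active military service (1 May 2022 to 30 May 2023), pushing the deadline to 14 September 2026.

14 September 2026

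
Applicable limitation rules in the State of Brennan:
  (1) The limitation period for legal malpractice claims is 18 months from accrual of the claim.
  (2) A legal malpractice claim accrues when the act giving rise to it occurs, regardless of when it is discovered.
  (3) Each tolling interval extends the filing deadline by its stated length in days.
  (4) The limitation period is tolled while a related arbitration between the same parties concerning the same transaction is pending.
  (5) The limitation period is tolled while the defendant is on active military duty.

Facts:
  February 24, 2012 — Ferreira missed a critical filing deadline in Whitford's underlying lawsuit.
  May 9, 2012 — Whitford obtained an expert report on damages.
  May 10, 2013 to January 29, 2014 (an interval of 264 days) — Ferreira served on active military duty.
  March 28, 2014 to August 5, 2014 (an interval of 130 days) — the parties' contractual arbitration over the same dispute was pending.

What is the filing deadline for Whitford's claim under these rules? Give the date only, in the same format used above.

September 22, 2014

The claim accrued on February 24, 2012, the date of the act.
Adding the 18 months base period to February 24, 2012 gives a deadline of August 24, 2013, before any tolling.
Because the defendant's active military service ran from May 10, 2013 to January 29, 2014, the deadline is extended by 264 days to May 15, 2014.
Because the pending related arbitration ran from March 28, 2014 to August 5, 2014, the deadline is extended by 130 days to September 22, 2014.
The other events in the timeline have no effect on the limitation period under the stated rules.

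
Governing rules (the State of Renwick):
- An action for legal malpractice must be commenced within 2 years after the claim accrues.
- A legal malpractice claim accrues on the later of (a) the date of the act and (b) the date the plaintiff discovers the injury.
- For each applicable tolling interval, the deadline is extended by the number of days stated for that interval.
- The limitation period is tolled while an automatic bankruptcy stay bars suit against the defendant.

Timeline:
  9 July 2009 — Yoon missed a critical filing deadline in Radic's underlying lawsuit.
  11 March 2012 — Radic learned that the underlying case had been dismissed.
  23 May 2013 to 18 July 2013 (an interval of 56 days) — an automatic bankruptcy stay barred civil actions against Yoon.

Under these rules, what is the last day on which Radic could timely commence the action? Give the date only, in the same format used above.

The claim accrued on 11 March 2012 — the later of the 9 July 2009 act and the 11 March 2012 discovery.
2 years from 11 March 2012 is 11 March 2014.
The period was tolled for 56 days by the automatic bankruptcy stay (23 May 2013 to 18 July 2013), pushing the deadline to 6 May 2014.

6 May 2014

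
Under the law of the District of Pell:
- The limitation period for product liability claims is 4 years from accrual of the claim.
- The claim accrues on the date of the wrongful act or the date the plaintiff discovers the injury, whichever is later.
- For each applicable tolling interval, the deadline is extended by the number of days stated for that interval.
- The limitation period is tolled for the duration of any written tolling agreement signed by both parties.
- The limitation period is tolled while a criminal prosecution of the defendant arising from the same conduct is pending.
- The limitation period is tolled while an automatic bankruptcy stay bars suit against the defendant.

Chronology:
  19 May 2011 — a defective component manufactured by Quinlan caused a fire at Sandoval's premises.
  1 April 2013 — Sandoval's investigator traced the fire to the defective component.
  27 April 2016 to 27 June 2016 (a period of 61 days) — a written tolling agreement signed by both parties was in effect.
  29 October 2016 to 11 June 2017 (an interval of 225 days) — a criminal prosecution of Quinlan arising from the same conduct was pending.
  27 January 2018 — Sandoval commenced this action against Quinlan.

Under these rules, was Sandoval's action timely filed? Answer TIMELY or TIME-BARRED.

TIME-BARRED

Taking the later of the act (19 May 2011) and discovery (1 April 2013), the claim accrued on 1 April 2013.
4 years from 1 April 2013 is 1 April 2017.
Because the written tolling agreement ran from 27 April 2016 to 27 June 2016, the deadline is extended by 61 days to 1 June 2017.
The period was tolled for 225 days by the pending criminal prosecution (29 October 2016 to 11 June 2017), pushing the deadline to 12 January 2018.
Sandoval filed on 27 January 2018, after the 12 January 2018 deadline, so the action is time-barred.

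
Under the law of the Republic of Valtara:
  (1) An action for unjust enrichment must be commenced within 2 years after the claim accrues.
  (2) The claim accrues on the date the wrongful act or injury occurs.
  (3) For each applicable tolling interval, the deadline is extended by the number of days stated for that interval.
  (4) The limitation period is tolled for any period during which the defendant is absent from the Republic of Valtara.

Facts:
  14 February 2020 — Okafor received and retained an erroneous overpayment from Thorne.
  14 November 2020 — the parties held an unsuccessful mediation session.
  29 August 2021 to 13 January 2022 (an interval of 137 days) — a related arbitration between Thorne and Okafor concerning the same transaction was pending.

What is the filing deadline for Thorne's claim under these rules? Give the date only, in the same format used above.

The claim accrued on 14 February 2020, when the wrongful act occurred.
Adding the 2 years base period to 14 February 2020 gives a deadline of 14 February 2022, before any tolling.
No stated provision tolls the period for a pending arbitration, so the interval from 29 August 2021 to 13 January 2022 has no effect on the deadline.
Nothing else in the chronology tolls or restarts the period.

14 February 2022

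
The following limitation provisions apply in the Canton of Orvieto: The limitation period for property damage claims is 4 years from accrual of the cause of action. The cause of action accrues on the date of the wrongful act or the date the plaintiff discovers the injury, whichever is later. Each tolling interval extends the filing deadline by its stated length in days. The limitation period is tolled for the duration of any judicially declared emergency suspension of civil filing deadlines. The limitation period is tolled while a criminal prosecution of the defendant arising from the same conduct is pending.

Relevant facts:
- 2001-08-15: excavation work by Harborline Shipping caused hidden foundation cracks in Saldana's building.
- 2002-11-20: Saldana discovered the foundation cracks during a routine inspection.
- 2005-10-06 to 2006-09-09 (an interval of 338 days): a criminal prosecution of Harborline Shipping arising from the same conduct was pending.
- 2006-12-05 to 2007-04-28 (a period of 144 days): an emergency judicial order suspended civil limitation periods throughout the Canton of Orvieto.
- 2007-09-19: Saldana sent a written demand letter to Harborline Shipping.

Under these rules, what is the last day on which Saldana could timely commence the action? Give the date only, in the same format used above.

2008-03-16

Because discovery on 2002-11-20 post-dates the 2001-08-15 act, accrual under the later-of rule falls on 2002-11-20.
Adding the 4 years base period to 2002-11-20 gives a deadline of 2006-11-20, before any tolling.
Because the pending criminal prosecution ran from 2005-10-06 to 2006-09-09, the deadline is extended by 338 days to 2007-10-24.
The emergency suspension of filing deadlines from 2006-12-05 to 2007-04-28 tolled the period for 144 days, extending the deadline to 2008-03-16.
Nothing else in the chronology tolls or restarts the period.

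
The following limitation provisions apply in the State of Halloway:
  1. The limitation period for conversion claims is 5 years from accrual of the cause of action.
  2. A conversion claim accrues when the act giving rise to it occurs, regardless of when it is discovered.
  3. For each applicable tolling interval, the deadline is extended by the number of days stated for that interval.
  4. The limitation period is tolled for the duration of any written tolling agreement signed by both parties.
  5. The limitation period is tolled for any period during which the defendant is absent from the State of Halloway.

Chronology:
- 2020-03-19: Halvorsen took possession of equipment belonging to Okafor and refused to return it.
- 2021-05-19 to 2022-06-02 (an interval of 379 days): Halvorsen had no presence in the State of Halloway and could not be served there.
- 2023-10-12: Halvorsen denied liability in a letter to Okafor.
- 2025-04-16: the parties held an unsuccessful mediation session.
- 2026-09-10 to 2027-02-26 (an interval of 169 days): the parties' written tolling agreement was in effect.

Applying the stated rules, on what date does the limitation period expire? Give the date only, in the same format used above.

The claim accrued on 2020-03-19, when the wrongful act occurred.
Adding the 5 years base period to 2020-03-19 gives a deadline of 2025-03-19, before any tolling.
The period was tolled for 379 days by the defendant's absence from the jurisdiction (2021-05-19 to 2022-06-02), pushing the deadline to 2026-04-02.
The written tolling agreement from 2026-09-10 to 2027-02-26 began after the period had already run on 2026-04-02, so it has no tolling effect.
The other events in the timeline have no effect on the limitation period under the stated rules.

2026-04-02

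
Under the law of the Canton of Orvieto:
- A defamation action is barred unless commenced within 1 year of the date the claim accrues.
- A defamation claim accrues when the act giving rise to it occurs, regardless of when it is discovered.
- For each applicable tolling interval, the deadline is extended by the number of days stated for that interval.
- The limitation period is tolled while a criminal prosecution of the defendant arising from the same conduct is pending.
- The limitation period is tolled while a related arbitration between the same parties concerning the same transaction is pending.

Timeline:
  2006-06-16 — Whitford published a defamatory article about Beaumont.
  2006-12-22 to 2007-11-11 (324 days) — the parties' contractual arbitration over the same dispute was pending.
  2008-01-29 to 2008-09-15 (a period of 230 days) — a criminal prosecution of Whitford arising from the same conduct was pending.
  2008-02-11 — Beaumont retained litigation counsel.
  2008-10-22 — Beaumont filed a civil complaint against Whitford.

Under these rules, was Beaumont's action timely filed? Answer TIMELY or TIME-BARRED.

The claim accrued on 2006-06-16, the date of the act.
The untolled deadline — 1 year after 2006-06-16 — is 2007-06-16.
The period was tolled for 324 days by the pending related arbitration (2006-12-22 to 2007-11-11), pushing the deadline to 2008-05-05.
Because the pending criminal prosecution ran from 2008-01-29 to 2008-09-15, the deadline is extended by 230 days to 2008-12-21.
None of the other events listed affects the running of the period under the stated rules.
Filing on 2008-10-22 beat the 2008-12-21 deadline — the action is timely.

TIMELY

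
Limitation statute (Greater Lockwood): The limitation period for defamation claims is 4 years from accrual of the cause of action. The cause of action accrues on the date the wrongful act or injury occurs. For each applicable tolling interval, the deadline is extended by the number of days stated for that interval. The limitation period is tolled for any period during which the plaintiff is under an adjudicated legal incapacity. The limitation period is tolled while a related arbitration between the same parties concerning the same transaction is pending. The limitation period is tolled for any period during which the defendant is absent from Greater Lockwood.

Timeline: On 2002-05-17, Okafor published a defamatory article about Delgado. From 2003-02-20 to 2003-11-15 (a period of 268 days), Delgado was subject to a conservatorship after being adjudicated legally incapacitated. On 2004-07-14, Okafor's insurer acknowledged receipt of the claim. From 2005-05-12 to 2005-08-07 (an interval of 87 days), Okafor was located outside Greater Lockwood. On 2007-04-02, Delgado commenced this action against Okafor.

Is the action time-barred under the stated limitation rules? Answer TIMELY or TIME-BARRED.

TIMELY

The limitation period began to run on 2002-05-17.
Adding the 4 years base period to 2002-05-17 gives a deadline of 2006-05-17, before any tolling.
Because the plaintiff's legal incapacity ran from 2003-02-20 to 2003-11-15, the deadline is extended by 268 days to 2007-02-09.
Because the defendant's absence from the jurisdiction ran from 2005-05-12 to 2005-08-07, the deadline is extended by 87 days to 2007-05-07.
None of the other events listed affects the running of the period under the stated rules.
The 2007-04-02 filing precedes the 2007-05-07 deadline; the claim is timely.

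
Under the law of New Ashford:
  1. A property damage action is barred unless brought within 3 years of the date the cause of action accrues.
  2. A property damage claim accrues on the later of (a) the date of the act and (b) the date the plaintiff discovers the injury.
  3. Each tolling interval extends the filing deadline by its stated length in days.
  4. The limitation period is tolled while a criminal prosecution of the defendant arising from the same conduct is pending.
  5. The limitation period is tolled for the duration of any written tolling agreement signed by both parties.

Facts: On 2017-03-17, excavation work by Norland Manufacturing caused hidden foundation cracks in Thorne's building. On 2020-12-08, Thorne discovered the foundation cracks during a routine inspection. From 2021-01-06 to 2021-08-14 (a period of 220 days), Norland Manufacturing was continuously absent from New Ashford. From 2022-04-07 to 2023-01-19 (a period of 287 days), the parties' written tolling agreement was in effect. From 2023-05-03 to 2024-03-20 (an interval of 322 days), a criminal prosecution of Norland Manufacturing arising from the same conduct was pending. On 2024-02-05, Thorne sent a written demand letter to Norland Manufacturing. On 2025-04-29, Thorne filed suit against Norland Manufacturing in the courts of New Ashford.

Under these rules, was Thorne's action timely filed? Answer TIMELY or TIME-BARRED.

TIMELY

The claim accrued on 2020-12-08 — the later of the 2017-03-17 act and the 2020-12-08 discovery.
The untolled deadline — 3 years after 2020-12-08 — is 2023-12-08.
The period was tolled for 287 days by the written tolling agreement (2022-04-07 to 2023-01-19), pushing the deadline to 2024-09-20.
The period was tolled for 322 days by the pending criminal prosecution (2023-05-03 to 2024-03-20), pushing the deadline to 2025-08-08.
No stated provision tolls the period for the defendant's absence, so the interval from 2021-01-06 to 2021-08-14 has no effect on the deadline.
Nothing else in the chronology tolls or restarts the period.
Thorne filed on 2025-04-29, before the 2025-08-08 deadline, so the action is timely.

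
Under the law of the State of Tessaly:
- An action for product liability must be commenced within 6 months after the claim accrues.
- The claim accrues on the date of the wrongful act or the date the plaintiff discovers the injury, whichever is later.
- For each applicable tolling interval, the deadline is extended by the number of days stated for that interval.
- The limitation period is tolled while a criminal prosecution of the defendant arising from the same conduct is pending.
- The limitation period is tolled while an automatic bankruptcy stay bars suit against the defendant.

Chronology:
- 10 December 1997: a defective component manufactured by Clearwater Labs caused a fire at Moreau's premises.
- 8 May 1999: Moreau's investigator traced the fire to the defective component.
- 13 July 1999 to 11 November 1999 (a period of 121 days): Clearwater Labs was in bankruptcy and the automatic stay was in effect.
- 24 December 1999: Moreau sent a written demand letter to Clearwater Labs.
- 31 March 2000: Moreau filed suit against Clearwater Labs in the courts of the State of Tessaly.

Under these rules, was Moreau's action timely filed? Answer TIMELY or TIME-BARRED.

TIME-BARRED

Taking the later of the act (10 December 1997) and discovery (8 May 1999), the claim accrued on 8 May 1999.
Adding the 6 months base period to 8 May 1999 gives a deadline of 8 November 1999, before any tolling.
The automatic bankruptcy stay from 13 July 1999 to 11 November 1999 tolled the period for 121 days, extending the deadline to 8 March 2000.
None of the other events listed affects the running of the period under the stated rules.
Moreau filed on 31 March 2000, after the 8 March 2000 deadline, so the action is time-barred.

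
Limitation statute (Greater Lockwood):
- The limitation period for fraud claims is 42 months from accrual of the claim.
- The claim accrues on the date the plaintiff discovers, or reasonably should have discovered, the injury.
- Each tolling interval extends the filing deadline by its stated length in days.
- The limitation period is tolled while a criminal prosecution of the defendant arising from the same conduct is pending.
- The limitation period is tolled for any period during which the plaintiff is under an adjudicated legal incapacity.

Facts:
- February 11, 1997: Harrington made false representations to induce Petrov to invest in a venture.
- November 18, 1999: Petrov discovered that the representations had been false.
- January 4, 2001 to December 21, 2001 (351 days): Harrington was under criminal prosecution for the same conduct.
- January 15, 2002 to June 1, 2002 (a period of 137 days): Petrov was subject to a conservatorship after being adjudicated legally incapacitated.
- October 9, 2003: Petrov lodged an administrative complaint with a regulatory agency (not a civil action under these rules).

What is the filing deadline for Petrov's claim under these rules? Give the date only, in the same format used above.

September 17, 2004

Accrual is tied to discovery, so the period began on November 18, 1999 rather than on February 11, 1997 when the act occurred.
42 months from November 18, 1999 is May 18, 2003.
The period was tolled for 351 days by the pending criminal prosecution (January 4, 2001 to December 21, 2001), pushing the deadline to May 3, 2004.
The plaintiff's legal incapacity from January 15, 2002 to June 1, 2002 tolled the period for 137 days, extending the deadline to September 17, 2004.
Nothing else in the chronology tolls or restarts the period.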